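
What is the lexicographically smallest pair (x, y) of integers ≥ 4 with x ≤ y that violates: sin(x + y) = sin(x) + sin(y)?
Substituting (4, 4) into the claim:
LHS = sin(4 + 4) = sin(8) ≈ 0.9894
RHS = sin(4) + sin(4) = 2·sin(4) ≈ -1.514

Since LHS ≠ RHS, this pair disproves the claim, and no lexicographically smaller pair (x ≤ y, integers ≥ 4) does.

For instance (5, 10) is also a counterexample (LHS = sin(15) ≈ 0.6503, RHS = sin(5) + sin(10) ≈ -1.503), but it's lexicographically larger.

Answer: (x, y) = (4, 4)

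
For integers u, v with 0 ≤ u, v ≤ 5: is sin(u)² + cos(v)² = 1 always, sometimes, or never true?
Sometimes true

It holds at (u, v) = (0, 0) (both sides equal 1), but fails at (u, v) = (4, 1) (LHS = cos(1)² + sin(4)² ≈ 0.8647, RHS = 1).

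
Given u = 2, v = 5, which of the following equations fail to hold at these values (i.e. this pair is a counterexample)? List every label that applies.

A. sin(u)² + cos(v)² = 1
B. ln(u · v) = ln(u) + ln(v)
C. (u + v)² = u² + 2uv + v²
A

Evaluating each claim at the given values:
A. LHS = cos(5)² + sin(2)² ≈ 0.9073, RHS = 1 → fails here (LHS ≠ RHS)
B. LHS = ln(10) ≈ 2.303, RHS = ln(2) + ln(5) ≈ 2.303 → holds here (LHS = RHS)
C. LHS = 49, RHS = 49 → holds here (LHS = RHS)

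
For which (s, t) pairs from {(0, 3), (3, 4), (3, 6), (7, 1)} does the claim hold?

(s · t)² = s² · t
(0, 3), (7, 1)

Testing each pair:
(0, 3): LHS = 0, RHS = 0 → holds
(3, 4): LHS = 144, RHS = 36 → fails
(3, 6): LHS = 324, RHS = 54 → fails
(7, 1): LHS = 49, RHS = 49 → holds

2 of 4 pairs satisfy the claim.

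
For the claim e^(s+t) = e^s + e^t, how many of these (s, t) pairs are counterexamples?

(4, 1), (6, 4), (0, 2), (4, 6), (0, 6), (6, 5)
Testing each pair:
(4, 1): LHS = e^5 ≈ 148.4, RHS = e + e^4 ≈ 57.32 → counterexample
(6, 4): LHS = e^10 ≈ 22026.5, RHS = e^4 + e^6 ≈ 458 → counterexample
(0, 2): LHS = e^2 ≈ 7.389, RHS = 1 + e^2 ≈ 8.389 → counterexample
(4, 6): LHS = e^10 ≈ 22026.5, RHS = e^4 + e^6 ≈ 458 → counterexample
(0, 6): LHS = e^6 ≈ 403.4, RHS = 1 + e^6 ≈ 404.4 → counterexample
(6, 5): LHS = e^11 ≈ 59874.1, RHS = e^5 + e^6 ≈ 551.8 → counterexample

That makes 6 counterexamples.

Answer: 6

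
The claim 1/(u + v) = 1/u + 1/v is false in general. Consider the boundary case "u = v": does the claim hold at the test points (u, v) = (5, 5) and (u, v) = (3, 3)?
At (5, 5): LHS = 1/10 ≠ RHS = 2/5
At (3, 3): LHS = 1/6 ≠ RHS = 2/3

Answer: No, fails at both test points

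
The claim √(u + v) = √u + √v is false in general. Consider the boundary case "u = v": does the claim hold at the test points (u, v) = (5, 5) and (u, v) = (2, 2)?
At (5, 5): LHS = √(10) ≈ 3.162 ≠ RHS = 2·√(5) ≈ 4.472
At (2, 2): LHS = 2 ≠ RHS = 2·√(2) ≈ 2.828

Answer: No, fails at both test points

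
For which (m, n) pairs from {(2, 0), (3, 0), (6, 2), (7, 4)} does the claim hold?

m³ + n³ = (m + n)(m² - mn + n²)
Testing each pair:
(2, 0): LHS = 8, RHS = 8 → holds
(3, 0): LHS = 27, RHS = 27 → holds
(6, 2): LHS = 224, RHS = 224 → holds
(7, 4): LHS = 407, RHS = 407 → holds

Every pair satisfies the claim.

Answer: All pairs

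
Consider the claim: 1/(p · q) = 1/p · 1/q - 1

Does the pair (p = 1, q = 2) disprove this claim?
Substituting p = 1, q = 2:
LHS = 1/(1 · 2) = 1/2
RHS = 1/1 · 1/2 - 1 = -1/2

Since LHS ≠ RHS, this pair disproves the claim.

Answer: Yes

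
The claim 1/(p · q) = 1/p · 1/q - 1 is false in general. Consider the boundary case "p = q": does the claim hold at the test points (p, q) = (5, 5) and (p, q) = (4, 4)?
No, fails at both test points

At (5, 5): LHS = 1/25 ≠ RHS = -24/25
At (4, 4): LHS = 1/16 ≠ RHS = -15/16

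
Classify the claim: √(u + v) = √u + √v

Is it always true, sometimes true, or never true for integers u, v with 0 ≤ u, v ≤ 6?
It holds at (u, v) = (0, 4) (both sides equal 2), but fails at (u, v) = (1, 5) (LHS = √(6) ≈ 2.449, RHS = 1 + √(5) ≈ 3.236).

Answer: Sometimes true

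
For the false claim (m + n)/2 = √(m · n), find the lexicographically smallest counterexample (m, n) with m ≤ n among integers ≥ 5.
At (5, 5): both sides equal 5, so it holds there.

Substituting (5, 6) into the claim:
LHS = (5 + 6)/2 = 11/2
RHS = √(5 · 6) = √(30) ≈ 5.477

Since LHS ≠ RHS, this pair disproves the claim, and no lexicographically smaller pair (m ≤ n, integers ≥ 5) does.

For instance (8, 10) is also a counterexample (LHS = 9, RHS = 4·√(5) ≈ 8.944), but it's lexicographically larger.

Answer: (m, n) = (5, 6)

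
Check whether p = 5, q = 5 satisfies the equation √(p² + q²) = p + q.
Substituting p = 5, q = 5:

LHS = √(5² + 5²) = 5·√(2) ≈ 7.071
RHS = 5 + 5 = 10

LHS ≠ RHS, so the equation does not hold at this point.

Answer: Fails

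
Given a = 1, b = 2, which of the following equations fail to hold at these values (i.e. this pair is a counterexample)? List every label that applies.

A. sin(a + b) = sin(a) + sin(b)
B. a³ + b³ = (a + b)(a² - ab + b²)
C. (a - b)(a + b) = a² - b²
A

Evaluating each claim at the given values:
A. LHS = sin(3) ≈ 0.1411, RHS = sin(1) + sin(2) ≈ 1.751 → fails here (LHS ≠ RHS)
B. LHS = 9, RHS = 9 → holds here (LHS = RHS)
C. LHS = -3, RHS = -3 → holds here (LHS = RHS)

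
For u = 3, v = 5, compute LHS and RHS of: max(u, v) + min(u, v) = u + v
LHS = max(3, 5) + min(3, 5) = 8
RHS = 3 + 5 = 8

LHS = RHS: the two sides agree.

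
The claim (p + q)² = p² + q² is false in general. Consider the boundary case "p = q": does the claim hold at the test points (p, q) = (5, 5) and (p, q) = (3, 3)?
At (5, 5): LHS = 100 ≠ RHS = 50
At (3, 3): LHS = 36 ≠ RHS = 18

Answer: No, fails at both test points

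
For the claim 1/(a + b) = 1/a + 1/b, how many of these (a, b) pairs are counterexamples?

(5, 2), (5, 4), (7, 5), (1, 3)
4

Testing each pair:
(5, 2): LHS = 1/7, RHS = 7/10 → counterexample
(5, 4): LHS = 1/9, RHS = 9/20 → counterexample
(7, 5): LHS = 1/12, RHS = 12/35 → counterexample
(1, 3): LHS = 1/4, RHS = 4/3 → counterexample

That makes 4 counterexamples.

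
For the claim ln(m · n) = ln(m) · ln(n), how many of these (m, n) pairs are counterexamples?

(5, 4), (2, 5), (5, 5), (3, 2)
4

Testing each pair:
(5, 4): LHS = ln(20) ≈ 2.996, RHS = ln(4)·ln(5) ≈ 2.231 → counterexample
(2, 5): LHS = ln(10) ≈ 2.303, RHS = ln(2)·ln(5) ≈ 1.116 → counterexample
(5, 5): LHS = ln(25) ≈ 3.219, RHS = ln(5)² ≈ 2.59 → counterexample
(3, 2): LHS = ln(6) ≈ 1.792, RHS = ln(2)·ln(3) ≈ 0.7615 → counterexample

That makes 4 counterexamples.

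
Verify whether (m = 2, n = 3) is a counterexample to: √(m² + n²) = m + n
Substituting m = 2, n = 3:
LHS = √(2² + 3²) = √(13) ≈ 3.606
RHS = 2 + 3 = 5

Since LHS ≠ RHS, this pair disproves the claim.

Answer: Yes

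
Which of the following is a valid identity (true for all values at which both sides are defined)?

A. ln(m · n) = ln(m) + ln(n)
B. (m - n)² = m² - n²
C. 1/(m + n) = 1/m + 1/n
A: holds — e.g. at (6, 7), both sides equal ln(42) ≈ 3.738.
B: fails at (2, 7) — LHS = 25, RHS = -45.
C: fails at (3, 4) — LHS = 1/7, RHS = 7/12.

Answer: A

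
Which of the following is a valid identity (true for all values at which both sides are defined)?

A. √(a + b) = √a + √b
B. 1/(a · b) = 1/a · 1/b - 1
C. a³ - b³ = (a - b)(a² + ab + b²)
C

A: fails at (4, 5) — LHS = 3, RHS = 2 + √(5) ≈ 4.236.
B: fails at (5, 5) — LHS = 1/25, RHS = -24/25.
C: holds — e.g. at (2, 3), both sides equal -19.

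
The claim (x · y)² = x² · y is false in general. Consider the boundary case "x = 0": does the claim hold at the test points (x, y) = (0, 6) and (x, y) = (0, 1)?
Yes, holds at both test points

At (0, 6): LHS = 0, RHS = 0 → equal
At (0, 1): LHS = 0, RHS = 0 → equal

So the claim does hold at both of these boundary points, even though it is not an identity.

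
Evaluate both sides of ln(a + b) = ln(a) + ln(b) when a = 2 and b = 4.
LHS = ln(2 + 4) = ln(6) ≈ 1.792
RHS = ln(2) + ln(4) ≈ 2.079

LHS ≠ RHS (they differ by about 0.2877), so the equation does not hold here.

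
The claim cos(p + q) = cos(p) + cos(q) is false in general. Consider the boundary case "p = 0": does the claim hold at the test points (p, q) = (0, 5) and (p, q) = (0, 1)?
At (0, 5): LHS = cos(5) ≈ 0.2837 ≠ RHS = cos(5) + 1 ≈ 1.284
At (0, 1): LHS = cos(1) ≈ 0.5403 ≠ RHS = cos(1) + 1 ≈ 1.54

Answer: No, fails at both test points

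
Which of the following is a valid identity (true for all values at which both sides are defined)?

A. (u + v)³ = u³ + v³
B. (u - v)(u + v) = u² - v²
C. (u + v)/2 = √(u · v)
B

A: fails at (5, 8) — LHS = 2197, RHS = 637.
B: holds — e.g. at (1, 5), both sides equal -24.
C: fails at (2, 3) — LHS = 5/2, RHS = √(6) ≈ 2.449.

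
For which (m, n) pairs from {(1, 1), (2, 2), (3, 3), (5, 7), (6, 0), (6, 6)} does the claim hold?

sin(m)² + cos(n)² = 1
Testing each pair:
(1, 1): LHS = cos(1)² + sin(1)² = 1, RHS = 1 → holds
(2, 2): LHS = cos(2)² + sin(2)² = 1, RHS = 1 → holds
(3, 3): LHS = sin(3)² + cos(3)² = 1, RHS = 1 → holds
(5, 7): LHS = cos(7)² + sin(5)² ≈ 1.488, RHS = 1 → fails
(6, 0): LHS = sin(6)² + 1 ≈ 1.078, RHS = 1 → fails
(6, 6): LHS = sin(6)² + cos(6)² = 1, RHS = 1 → holds

4 of 6 pairs satisfy the claim.

Answer: (1, 1), (2, 2), (3, 3), (6, 6)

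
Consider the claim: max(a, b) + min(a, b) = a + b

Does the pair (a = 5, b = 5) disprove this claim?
No

Substituting a = 5, b = 5:
LHS = max(5, 5) + min(5, 5) = 10
RHS = 5 + 5 = 10

The sides agree, so this pair does not disprove the claim.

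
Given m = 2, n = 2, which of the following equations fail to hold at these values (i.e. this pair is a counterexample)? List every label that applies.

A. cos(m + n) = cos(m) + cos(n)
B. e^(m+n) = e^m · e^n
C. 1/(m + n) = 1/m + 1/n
Evaluating each claim at the given values:
A. LHS = cos(4) ≈ -0.6536, RHS = 2·cos(2) ≈ -0.8323 → fails here (LHS ≠ RHS)
B. LHS = e^4 ≈ 54.6, RHS = e^4 ≈ 54.6 → holds here (LHS = RHS)
C. LHS = 1/4, RHS = 1 → fails here (LHS ≠ RHS)

Answer: A, C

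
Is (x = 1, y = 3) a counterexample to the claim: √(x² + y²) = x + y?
Substituting x = 1, y = 3:
LHS = √(1² + 3²) = √(10) ≈ 3.162
RHS = 1 + 3 = 4

Since LHS ≠ RHS, this pair disproves the claim.

Answer: Yes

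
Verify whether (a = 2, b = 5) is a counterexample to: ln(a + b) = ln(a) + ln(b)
Yes

Substituting a = 2, b = 5:
LHS = ln(2 + 5) = ln(7) ≈ 1.946
RHS = ln(2) + ln(5) ≈ 2.303

Since LHS ≠ RHS, this pair disproves the claim.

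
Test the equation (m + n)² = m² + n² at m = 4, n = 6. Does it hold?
Fails

Substituting m = 4, n = 6:

LHS = (4 + 6)² = 100
RHS = 4² + 6² = 52

LHS ≠ RHS, so the equation does not hold at this point.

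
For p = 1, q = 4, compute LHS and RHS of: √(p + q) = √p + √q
LHS = √(1 + 4) = √(5) ≈ 2.236
RHS = √1 + √4 = 3

LHS ≠ RHS (they differ by about 0.7639), so the equation does not hold here.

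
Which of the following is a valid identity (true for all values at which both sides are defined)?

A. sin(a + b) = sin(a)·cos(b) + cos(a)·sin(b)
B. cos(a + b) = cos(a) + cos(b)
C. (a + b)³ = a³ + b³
A

A: holds — e.g. at (4, 6), both sides equal sin(10) ≈ -0.544.
B: fails at (3, 3) — LHS = cos(6) ≈ 0.9602, RHS = 2·cos(3) ≈ -1.98.
C: fails at (6, 7) — LHS = 2197, RHS = 559.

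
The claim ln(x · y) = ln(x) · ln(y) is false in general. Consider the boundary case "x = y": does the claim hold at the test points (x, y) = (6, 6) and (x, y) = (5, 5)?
No, fails at both test points

At (6, 6): LHS = ln(36) ≈ 3.584 ≠ RHS = ln(6)² ≈ 3.21
At (5, 5): LHS = ln(25) ≈ 3.219 ≠ RHS = ln(5)² ≈ 2.59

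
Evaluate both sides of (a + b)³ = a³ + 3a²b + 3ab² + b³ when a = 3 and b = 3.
LHS = (3 + 3)³ = 216
RHS = 3³ + 3·3²·3 + 3·3·3² + 3³ = 216

LHS = RHS: the two sides agree.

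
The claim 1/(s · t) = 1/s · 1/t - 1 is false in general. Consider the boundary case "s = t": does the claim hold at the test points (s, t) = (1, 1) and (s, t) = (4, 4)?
At (1, 1): LHS = 1 ≠ RHS = 0
At (4, 4): LHS = 1/16 ≠ RHS = -15/16

Answer: No, fails at both test points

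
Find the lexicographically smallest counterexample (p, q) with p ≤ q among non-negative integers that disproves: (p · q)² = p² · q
Substituting (1, 2) into the claim:
LHS = (1 · 2)² = 4
RHS = 1² · 2 = 2

Since LHS ≠ RHS, this pair disproves the claim, and no lexicographically smaller pair (p ≤ q, non-negative integers) does.

For instance (4, 7) is also a counterexample (LHS = 784, RHS = 112), but it's lexicographically larger.

Answer: (p, q) = (1, 2)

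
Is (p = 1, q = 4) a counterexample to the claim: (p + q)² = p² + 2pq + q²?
Substituting p = 1, q = 4:
LHS = (1 + 4)² = 25
RHS = 1² + 2·1·4 + 4² = 25

The sides agree, so this pair does not disprove the claim.

Answer: No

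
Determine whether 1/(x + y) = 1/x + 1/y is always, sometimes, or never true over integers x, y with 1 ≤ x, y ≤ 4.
Never true

The claim fails for every pair in the range. For instance at (x, y) = (2, 4): LHS = 1/6, RHS = 3/4.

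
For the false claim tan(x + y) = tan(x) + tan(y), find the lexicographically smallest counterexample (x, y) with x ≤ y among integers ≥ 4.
Substituting (4, 4) into the claim:
LHS = tan(4 + 4) = tan(8) ≈ -6.8
RHS = tan(4) + tan(4) = 2·tan(4) ≈ 2.316

Since LHS ≠ RHS, this pair disproves the claim, and no lexicographically smaller pair (x ≤ y, integers ≥ 4) does.

For instance (5, 5) is also a counterexample (LHS = tan(10) ≈ 0.6484, RHS = 2·tan(5) ≈ -6.761), but it's lexicographically larger.

Answer: (x, y) = (4, 4)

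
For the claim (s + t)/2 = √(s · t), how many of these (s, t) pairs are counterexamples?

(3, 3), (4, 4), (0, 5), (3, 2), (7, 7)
2

Testing each pair:
(3, 3): LHS = 3, RHS = 3 → satisfies claim
(4, 4): LHS = 4, RHS = 4 → satisfies claim
(0, 5): LHS = 5/2, RHS = 0 → counterexample
(3, 2): LHS = 5/2, RHS = √(6) ≈ 2.449 → counterexample
(7, 7): LHS = 7, RHS = 7 → satisfies claim

That makes 2 counterexamples.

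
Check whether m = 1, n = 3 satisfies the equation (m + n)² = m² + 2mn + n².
Substituting m = 1, n = 3:

LHS = (1 + 3)² = 16
RHS = 1² + 2·1·3 + 3² = 16

LHS = RHS, so the equation holds at this point.

Answer: Holds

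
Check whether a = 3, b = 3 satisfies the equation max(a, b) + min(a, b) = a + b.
Substituting a = 3, b = 3:

LHS = max(3, 3) + min(3, 3) = 6
RHS = 3 + 3 = 6

LHS = RHS, so the equation holds at this point.

Answer: Holds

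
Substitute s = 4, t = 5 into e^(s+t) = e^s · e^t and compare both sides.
LHS = e^(4+5) = e^9 ≈ 8103
RHS = e^4 · e^5 = e^9 ≈ 8103

LHS = RHS: the two sides agree.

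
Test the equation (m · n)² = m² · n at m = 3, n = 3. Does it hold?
Fails

Substituting m = 3, n = 3:

LHS = (3 · 3)² = 81
RHS = 3² · 3 = 27

LHS ≠ RHS, so the equation does not hold at this point.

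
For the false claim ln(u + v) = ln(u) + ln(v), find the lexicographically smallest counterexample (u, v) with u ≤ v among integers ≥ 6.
(u, v) = (6, 6)

Substituting (6, 6) into the claim:
LHS = ln(6 + 6) = ln(12) ≈ 2.485
RHS = ln(6) + ln(6) = 2·ln(6) ≈ 3.584

Since LHS ≠ RHS, this pair disproves the claim, and no lexicographically smaller pair (u ≤ v, integers ≥ 6) does.

For instance (8, 9) is also a counterexample (LHS = ln(17) ≈ 2.833, RHS = ln(8) + ln(9) ≈ 4.277), but it's lexicographically larger.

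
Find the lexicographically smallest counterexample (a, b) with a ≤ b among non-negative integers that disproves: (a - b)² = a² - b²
Substituting (0, 1) into the claim:
LHS = (0 - 1)² = 1
RHS = 0² - 1² = -1

Since LHS ≠ RHS, this pair disproves the claim, and no lexicographically smaller pair (a ≤ b, non-negative integers) does.

For instance (1, 4) is also a counterexample (LHS = 9, RHS = -15), but it's lexicographically larger.

Answer: (a, b) = (0, 1)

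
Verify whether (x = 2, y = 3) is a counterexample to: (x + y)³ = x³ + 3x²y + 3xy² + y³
Substituting x = 2, y = 3:
LHS = (2 + 3)³ = 125
RHS = 2³ + 3·2²·3 + 3·2·3² + 3³ = 125

The sides agree, so this pair does not disprove the claim.

Answer: No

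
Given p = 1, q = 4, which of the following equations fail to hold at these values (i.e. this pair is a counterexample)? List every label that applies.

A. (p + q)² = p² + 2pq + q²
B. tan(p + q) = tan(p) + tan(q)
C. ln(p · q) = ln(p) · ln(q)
Evaluating each claim at the given values:
A. LHS = 25, RHS = 25 → holds here (LHS = RHS)
B. LHS = tan(5) ≈ -3.381, RHS = tan(4) + tan(1) ≈ 2.715 → fails here (LHS ≠ RHS)
C. LHS = ln(4) ≈ 1.386, RHS = 0 → fails here (LHS ≠ RHS)

Answer: B, C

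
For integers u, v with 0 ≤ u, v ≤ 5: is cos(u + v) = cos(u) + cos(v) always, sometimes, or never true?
Never true

The claim fails for every pair in the range. For instance at (u, v) = (3, 5): LHS = cos(8) ≈ -0.1455, RHS = cos(3) + cos(5) ≈ -0.7063.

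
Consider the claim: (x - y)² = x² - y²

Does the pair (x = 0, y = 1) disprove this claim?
Yes

Substituting x = 0, y = 1:
LHS = (0 - 1)² = 1
RHS = 0² - 1² = -1

Since LHS ≠ RHS, this pair disproves the claim.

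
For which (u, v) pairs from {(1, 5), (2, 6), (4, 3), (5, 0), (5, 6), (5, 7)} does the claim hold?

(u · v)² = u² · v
Testing each pair:
(1, 5): LHS = 25, RHS = 5 → fails
(2, 6): LHS = 144, RHS = 24 → fails
(4, 3): LHS = 144, RHS = 48 → fails
(5, 0): LHS = 0, RHS = 0 → holds
(5, 6): LHS = 900, RHS = 150 → fails
(5, 7): LHS = 1225, RHS = 175 → fails

1 of 6 pairs satisfies the claim.

Answer: (5, 0)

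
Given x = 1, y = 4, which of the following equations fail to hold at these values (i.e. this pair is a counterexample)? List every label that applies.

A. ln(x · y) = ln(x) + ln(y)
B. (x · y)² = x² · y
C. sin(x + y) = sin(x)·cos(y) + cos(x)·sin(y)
B

Evaluating each claim at the given values:
A. LHS = ln(4) ≈ 1.386, RHS = ln(4) ≈ 1.386 → holds here (LHS = RHS)
B. LHS = 16, RHS = 4 → fails here (LHS ≠ RHS)
C. LHS = sin(5) ≈ -0.9589, RHS = sin(1)·cos(4) + sin(4)·cos(1) ≈ -0.9589 → holds here (LHS = RHS)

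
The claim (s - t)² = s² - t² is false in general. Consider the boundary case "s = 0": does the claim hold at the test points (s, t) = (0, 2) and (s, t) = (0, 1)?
No, fails at both test points

At (0, 2): LHS = 4 ≠ RHS = -4
At (0, 1): LHS = 1 ≠ RHS = -1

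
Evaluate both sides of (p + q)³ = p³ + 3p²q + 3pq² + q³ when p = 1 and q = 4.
LHS = (1 + 4)³ = 125
RHS = 1³ + 3·1²·4 + 3·1·4² + 4³ = 125

LHS = RHS: the two sides agree.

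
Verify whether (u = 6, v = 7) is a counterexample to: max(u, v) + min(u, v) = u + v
Substituting u = 6, v = 7:
LHS = max(6, 7) + min(6, 7) = 13
RHS = 6 + 7 = 13

The sides agree, so this pair does not disprove the claim.

Answer: No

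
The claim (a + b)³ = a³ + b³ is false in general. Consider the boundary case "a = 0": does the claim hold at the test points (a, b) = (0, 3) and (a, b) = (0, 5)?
Yes, holds at both test points

At (0, 3): LHS = 27, RHS = 27 → equal
At (0, 5): LHS = 125, RHS = 125 → equal

So the claim does hold at both of these boundary points, even though it is not an identity.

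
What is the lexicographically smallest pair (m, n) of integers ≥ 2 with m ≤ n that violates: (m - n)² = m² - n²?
(m, n) = (2, 3)

At (2, 2): both sides equal 0, so it holds there.

Substituting (2, 3) into the claim:
LHS = (2 - 3)² = 1
RHS = 2² - 3² = -5

Since LHS ≠ RHS, this pair disproves the claim, and no lexicographically smaller pair (m ≤ n, integers ≥ 2) does.

For instance (4, 7) is also a counterexample (LHS = 9, RHS = -33), but it's lexicographically larger.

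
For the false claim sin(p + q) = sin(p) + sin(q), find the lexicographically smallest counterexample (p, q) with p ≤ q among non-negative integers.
At (0, 5): both sides equal sin(5) ≈ -0.9589, so it holds there.
At (0, 6): both sides equal sin(6) ≈ -0.2794, so it holds there.

Substituting (1, 1) into the claim:
LHS = sin(1 + 1) = sin(2) ≈ 0.9093
RHS = sin(1) + sin(1) = 2·sin(1) ≈ 1.683

Since LHS ≠ RHS, this pair disproves the claim, and no lexicographically smaller pair (p ≤ q, non-negative integers) does.

For instance (3, 7) is also a counterexample (LHS = sin(10) ≈ -0.544, RHS = sin(3) + sin(7) ≈ 0.7981), but it's lexicographically larger.

Answer: (p, q) = (1, 1)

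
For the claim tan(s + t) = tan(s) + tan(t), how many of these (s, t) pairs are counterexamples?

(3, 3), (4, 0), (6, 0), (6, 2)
2

Testing each pair:
(3, 3): LHS = tan(6) ≈ -0.291, RHS = 2·tan(3) ≈ -0.2851 → counterexample
(4, 0): LHS = tan(4) ≈ 1.158, RHS = tan(4) ≈ 1.158 → satisfies claim
(6, 0): LHS = tan(6) ≈ -0.291, RHS = tan(6) ≈ -0.291 → satisfies claim
(6, 2): LHS = tan(8) ≈ -6.8, RHS = tan(2) + tan(6) ≈ -2.476 → counterexample

That makes 2 counterexamples.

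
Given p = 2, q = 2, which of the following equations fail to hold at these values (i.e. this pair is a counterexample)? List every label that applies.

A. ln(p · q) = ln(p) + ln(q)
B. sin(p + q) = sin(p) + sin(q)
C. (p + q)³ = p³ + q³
B, C

Evaluating each claim at the given values:
A. LHS = ln(4) ≈ 1.386, RHS = 2·ln(2) ≈ 1.386 → holds here (LHS = RHS)
B. LHS = sin(4) ≈ -0.7568, RHS = 2·sin(2) ≈ 1.819 → fails here (LHS ≠ RHS)
C. LHS = 64, RHS = 16 → fails here (LHS ≠ RHS)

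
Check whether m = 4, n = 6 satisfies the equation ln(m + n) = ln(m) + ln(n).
Fails

Substituting m = 4, n = 6:

LHS = ln(4 + 6) = ln(10) ≈ 2.303
RHS = ln(4) + ln(6) ≈ 3.178

LHS ≠ RHS, so the equation does not hold at this point.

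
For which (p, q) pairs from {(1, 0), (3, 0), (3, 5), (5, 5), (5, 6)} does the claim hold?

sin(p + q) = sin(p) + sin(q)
Testing each pair:
(1, 0): LHS = sin(1) ≈ 0.8415, RHS = sin(1) ≈ 0.8415 → holds
(3, 0): LHS = sin(3) ≈ 0.1411, RHS = sin(3) ≈ 0.1411 → holds
(3, 5): LHS = sin(8) ≈ 0.9894, RHS = sin(5) + sin(3) ≈ -0.8178 → fails
(5, 5): LHS = sin(10) ≈ -0.544, RHS = 2·sin(5) ≈ -1.918 → fails
(5, 6): LHS = sin(11) ≈ -1, RHS = sin(5) + sin(6) ≈ -1.238 → fails

2 of 5 pairs satisfy the claim.

Answer: (1, 0), (3, 0)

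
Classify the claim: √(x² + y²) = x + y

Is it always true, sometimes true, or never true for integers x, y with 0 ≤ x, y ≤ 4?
Sometimes true

It holds at (x, y) = (0, 0) (both sides equal 0), but fails at (x, y) = (1, 3) (LHS = √(10) ≈ 3.162, RHS = 4).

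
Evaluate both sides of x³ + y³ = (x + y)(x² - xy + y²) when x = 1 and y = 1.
LHS = 1³ + 1³ = 2
RHS = (1 + 1)(1² - 1·1 + 1²) = 2

LHS = RHS: the two sides agree.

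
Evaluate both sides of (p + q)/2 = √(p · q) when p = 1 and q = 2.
LHS = (1 + 2)/2 = 3/2
RHS = √(1 · 2) = √(2) ≈ 1.414

LHS ≠ RHS (they differ by about 0.08579), so the equation does not hold here.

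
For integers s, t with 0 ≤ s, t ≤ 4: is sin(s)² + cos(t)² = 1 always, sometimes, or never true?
Sometimes true

It holds at (s, t) = (1, 1) (both sides equal 1), but fails at (s, t) = (1, 4) (LHS = cos(4)² + sin(1)² ≈ 1.135, RHS = 1).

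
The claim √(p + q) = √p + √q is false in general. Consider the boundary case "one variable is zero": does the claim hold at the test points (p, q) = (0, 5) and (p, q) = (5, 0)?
At (0, 5): LHS = √(5) ≈ 2.236, RHS = √(5) ≈ 2.236 → equal
At (5, 0): LHS = √(5) ≈ 2.236, RHS = √(5) ≈ 2.236 → equal

So the claim does hold at both of these boundary points, even though it is not an identity.

Answer: Yes, holds at both test points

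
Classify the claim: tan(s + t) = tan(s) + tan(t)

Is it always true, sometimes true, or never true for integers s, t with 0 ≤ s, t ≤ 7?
It holds at (s, t) = (0, 0) (both sides equal 0), but fails at (s, t) = (2, 6) (LHS = tan(8) ≈ -6.8, RHS = tan(2) + tan(6) ≈ -2.476).

Answer: Sometimes true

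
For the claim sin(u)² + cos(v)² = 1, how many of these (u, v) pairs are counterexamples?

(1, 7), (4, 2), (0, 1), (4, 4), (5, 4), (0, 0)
Testing each pair:
(1, 7): LHS = cos(7)² + sin(1)² ≈ 1.276, RHS = 1 → counterexample
(4, 2): LHS = cos(2)² + sin(4)² ≈ 0.7459, RHS = 1 → counterexample
(0, 1): LHS = cos(1)² ≈ 0.2919, RHS = 1 → counterexample
(4, 4): LHS = cos(4)² + sin(4)² = 1, RHS = 1 → satisfies claim
(5, 4): LHS = cos(4)² + sin(5)² ≈ 1.347, RHS = 1 → counterexample
(0, 0): LHS = 1, RHS = 1 → satisfies claim

That makes 4 counterexamples.

Answer: 4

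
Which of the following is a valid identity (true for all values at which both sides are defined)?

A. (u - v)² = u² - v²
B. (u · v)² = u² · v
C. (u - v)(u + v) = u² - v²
C

A: fails at (4, 6) — LHS = 4, RHS = -20.
B: fails at (1, 5) — LHS = 25, RHS = 5.
C: holds — e.g. at (4, 4), both sides equal 0.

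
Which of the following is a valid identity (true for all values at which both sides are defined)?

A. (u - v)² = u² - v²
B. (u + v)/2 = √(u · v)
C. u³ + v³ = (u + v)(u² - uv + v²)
C

A: fails at (2, 7) — LHS = 25, RHS = -45.
B: fails at (4, 6) — LHS = 5, RHS = 2·√(6) ≈ 4.899.
C: holds — e.g. at (6, 7), both sides equal 559.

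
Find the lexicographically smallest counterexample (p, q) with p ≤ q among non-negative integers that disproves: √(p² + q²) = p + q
(p, q) = (1, 1)

At (0, 5): both sides equal 5, so it holds there.

Substituting (1, 1) into the claim:
LHS = √(1² + 1²) = √(2) ≈ 1.414
RHS = 1 + 1 = 2

Since LHS ≠ RHS, this pair disproves the claim, and no lexicographically smaller pair (p ≤ q, non-negative integers) does.

For instance (5, 7) is also a counterexample (LHS = √(74) ≈ 8.602, RHS = 12), but it's lexicographically larger.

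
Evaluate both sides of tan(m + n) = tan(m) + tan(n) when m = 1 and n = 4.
LHS = tan(1 + 4) = tan(5) ≈ -3.381
RHS = tan(1) + tan(4) ≈ 2.715

LHS ≠ RHS (they differ by about 6.096), so the equation does not hold here.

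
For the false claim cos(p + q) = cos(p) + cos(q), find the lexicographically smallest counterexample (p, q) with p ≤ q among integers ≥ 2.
(p, q) = (2, 2)

Substituting (2, 2) into the claim:
LHS = cos(2 + 2) = cos(4) ≈ -0.6536
RHS = cos(2) + cos(2) = 2·cos(2) ≈ -0.8323

Since LHS ≠ RHS, this pair disproves the claim, and no lexicographically smaller pair (p ≤ q, integers ≥ 2) does.

For instance (3, 4) is also a counterexample (LHS = cos(7) ≈ 0.7539, RHS = cos(3) + cos(4) ≈ -1.644), but it's lexicographically larger.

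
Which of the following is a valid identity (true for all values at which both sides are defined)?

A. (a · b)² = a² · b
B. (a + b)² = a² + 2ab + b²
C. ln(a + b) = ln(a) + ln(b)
A: fails at (5, 5) — LHS = 625, RHS = 125.
B: holds — e.g. at (3, 4), both sides equal 49.
C: fails at (6, 7) — LHS = ln(13) ≈ 2.565, RHS = ln(6) + ln(7) ≈ 3.738.

Answer: B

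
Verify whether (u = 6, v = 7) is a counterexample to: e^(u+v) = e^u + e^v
Yes

Substituting u = 6, v = 7:
LHS = e^(6+7) = e^13 ≈ 442413.4
RHS = e^6 + e^7 ≈ 1500

Since LHS ≠ RHS, this pair disproves the claim.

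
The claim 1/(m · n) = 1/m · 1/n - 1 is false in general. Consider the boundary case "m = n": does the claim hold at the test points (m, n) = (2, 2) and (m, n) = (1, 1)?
At (2, 2): LHS = 1/4 ≠ RHS = -3/4
At (1, 1): LHS = 1 ≠ RHS = 0

Answer: No, fails at both test points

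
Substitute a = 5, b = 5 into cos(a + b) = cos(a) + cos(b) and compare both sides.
LHS = cos(5 + 5) = cos(10) ≈ -0.8391
RHS = cos(5) + cos(5) = 2·cos(5) ≈ 0.5673

LHS ≠ RHS (they differ by about 1.406), so the equation does not hold here.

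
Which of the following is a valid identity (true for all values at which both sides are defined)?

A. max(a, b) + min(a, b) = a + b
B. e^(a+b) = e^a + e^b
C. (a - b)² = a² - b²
A

A: holds — e.g. at (5, 5), both sides equal 10.
B: fails at (2, 5) — LHS = e^7 ≈ 1097, RHS = e^2 + e^5 ≈ 155.8.
C: fails at (1, 2) — LHS = 1, RHS = -3.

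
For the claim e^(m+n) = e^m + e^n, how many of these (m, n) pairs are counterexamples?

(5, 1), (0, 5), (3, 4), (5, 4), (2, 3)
Testing each pair:
(5, 1): LHS = e^6 ≈ 403.4, RHS = e + e^5 ≈ 151.1 → counterexample
(0, 5): LHS = e^5 ≈ 148.4, RHS = 1 + e^5 ≈ 149.4 → counterexample
(3, 4): LHS = e^7 ≈ 1097, RHS = e^3 + e^4 ≈ 74.68 → counterexample
(5, 4): LHS = e^9 ≈ 8103, RHS = e^4 + e^5 ≈ 203 → counterexample
(2, 3): LHS = e^5 ≈ 148.4, RHS = e^2 + e^3 ≈ 27.47 → counterexample

That makes 5 counterexamples.

Answer: 5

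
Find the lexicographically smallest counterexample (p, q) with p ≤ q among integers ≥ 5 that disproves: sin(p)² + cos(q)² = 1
At (5, 5): both sides equal 1, so it holds there.

Substituting (5, 6) into the claim:
LHS = sin(5)² + cos(6)² ≈ 1.841
RHS = 1

Since LHS ≠ RHS, this pair disproves the claim, and no lexicographically smaller pair (p ≤ q, integers ≥ 5) does.

For instance (6, 8) is also a counterexample (LHS = cos(8)² + sin(6)² ≈ 0.09924, RHS = 1), but it's lexicographically larger.

Answer: (p, q) = (5, 6)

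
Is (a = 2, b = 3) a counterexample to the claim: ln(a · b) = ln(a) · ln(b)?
Substituting a = 2, b = 3:
LHS = ln(2 · 3) = ln(6) ≈ 1.792
RHS = ln(2) · ln(3) ≈ 0.7615

Since LHS ≠ RHS, this pair disproves the claim.

Answer: Yes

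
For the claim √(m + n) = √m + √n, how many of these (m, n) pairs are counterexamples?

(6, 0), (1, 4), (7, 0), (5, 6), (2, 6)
Testing each pair:
(6, 0): LHS = √(6) ≈ 2.449, RHS = √(6) ≈ 2.449 → satisfies claim
(1, 4): LHS = √(5) ≈ 2.236, RHS = 3 → counterexample
(7, 0): LHS = √(7) ≈ 2.646, RHS = √(7) ≈ 2.646 → satisfies claim
(5, 6): LHS = √(11) ≈ 3.317, RHS = √(5) + √(6) ≈ 4.686 → counterexample
(2, 6): LHS = 2·√(2) ≈ 2.828, RHS = √(2) + √(6) ≈ 3.864 → counterexample

That makes 3 counterexamples.

Answer: 3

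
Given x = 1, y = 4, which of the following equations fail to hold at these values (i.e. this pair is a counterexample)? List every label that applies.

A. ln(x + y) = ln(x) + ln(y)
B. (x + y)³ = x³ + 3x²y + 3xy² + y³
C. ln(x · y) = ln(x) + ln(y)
A

Evaluating each claim at the given values:
A. LHS = ln(5) ≈ 1.609, RHS = ln(4) ≈ 1.386 → fails here (LHS ≠ RHS)
B. LHS = 125, RHS = 125 → holds here (LHS = RHS)
C. LHS = ln(4) ≈ 1.386, RHS = ln(4) ≈ 1.386 → holds here (LHS = RHS)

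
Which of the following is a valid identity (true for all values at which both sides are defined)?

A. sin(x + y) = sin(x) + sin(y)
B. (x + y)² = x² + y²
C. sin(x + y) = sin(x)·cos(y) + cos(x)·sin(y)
A: fails at (4, 6) — LHS = sin(10) ≈ -0.544, RHS = sin(4) + sin(6) ≈ -1.036.
B: fails at (1, 4) — LHS = 25, RHS = 17.
C: holds — e.g. at (1, 4), both sides equal sin(5) ≈ -0.9589.

Answer: C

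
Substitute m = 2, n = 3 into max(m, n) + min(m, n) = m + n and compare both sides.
LHS = max(2, 3) + min(2, 3) = 5
RHS = 2 + 3 = 5

LHS = RHS: the two sides agree.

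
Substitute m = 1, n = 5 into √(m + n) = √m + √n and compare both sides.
LHS = √(1 + 5) = √(6) ≈ 2.449
RHS = √1 + √5 = 1 + √(5) ≈ 3.236

LHS ≠ RHS (they differ by about 0.7866), so the equation does not hold here.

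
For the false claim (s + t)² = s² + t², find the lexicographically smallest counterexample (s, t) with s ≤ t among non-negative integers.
Substituting (1, 1) into the claim:
LHS = (1 + 1)² = 4
RHS = 1² + 1² = 2

Since LHS ≠ RHS, this pair disproves the claim, and no lexicographically smaller pair (s ≤ t, non-negative integers) does.

For instance (2, 5) is also a counterexample (LHS = 49, RHS = 29), but it's lexicographically larger.

Answer: (s, t) = (1, 1)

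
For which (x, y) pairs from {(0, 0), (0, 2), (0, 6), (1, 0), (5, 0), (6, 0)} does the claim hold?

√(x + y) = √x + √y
All pairs

Testing each pair:
(0, 0): LHS = 0, RHS = 0 → holds
(0, 2): LHS = √(2) ≈ 1.414, RHS = √(2) ≈ 1.414 → holds
(0, 6): LHS = √(6) ≈ 2.449, RHS = √(6) ≈ 2.449 → holds
(1, 0): LHS = 1, RHS = 1 → holds
(5, 0): LHS = √(5) ≈ 2.236, RHS = √(5) ≈ 2.236 → holds
(6, 0): LHS = √(6) ≈ 2.449, RHS = √(6) ≈ 2.449 → holds

Every pair satisfies the claim.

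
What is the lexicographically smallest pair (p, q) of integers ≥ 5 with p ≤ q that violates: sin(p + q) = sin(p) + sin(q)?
Substituting (5, 5) into the claim:
LHS = sin(5 + 5) = sin(10) ≈ -0.544
RHS = sin(5) + sin(5) = 2·sin(5) ≈ -1.918

Since LHS ≠ RHS, this pair disproves the claim, and no lexicographically smaller pair (p ≤ q, integers ≥ 5) does.

For instance (6, 8) is also a counterexample (LHS = sin(14) ≈ 0.9906, RHS = sin(6) + sin(8) ≈ 0.7099), but it's lexicographically larger.

Answer: (p, q) = (5, 5)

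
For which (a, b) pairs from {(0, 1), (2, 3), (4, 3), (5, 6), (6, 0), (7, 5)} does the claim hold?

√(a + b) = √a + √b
(0, 1), (6, 0)

Testing each pair:
(0, 1): LHS = 1, RHS = 1 → holds
(2, 3): LHS = √(5) ≈ 2.236, RHS = √(2) + √(3) ≈ 3.146 → fails
(4, 3): LHS = √(7) ≈ 2.646, RHS = √(3) + 2 ≈ 3.732 → fails
(5, 6): LHS = √(11) ≈ 3.317, RHS = √(5) + √(6) ≈ 4.686 → fails
(6, 0): LHS = √(6) ≈ 2.449, RHS = √(6) ≈ 2.449 → holds
(7, 5): LHS = 2·√(3) ≈ 3.464, RHS = √(5) + √(7) ≈ 4.882 → fails

2 of 6 pairs satisfy the claim.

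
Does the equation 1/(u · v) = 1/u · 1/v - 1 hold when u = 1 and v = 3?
Fails

Substituting u = 1, v = 3:

LHS = 1/(1 · 3) = 1/3
RHS = 1/1 · 1/3 - 1 = -2/3

LHS ≠ RHS, so the equation does not hold at this point.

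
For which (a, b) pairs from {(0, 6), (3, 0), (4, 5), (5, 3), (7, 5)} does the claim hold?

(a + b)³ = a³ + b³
Testing each pair:
(0, 6): LHS = 216, RHS = 216 → holds
(3, 0): LHS = 27, RHS = 27 → holds
(4, 5): LHS = 729, RHS = 189 → fails
(5, 3): LHS = 512, RHS = 152 → fails
(7, 5): LHS = 1728, RHS = 468 → fails

2 of 5 pairs satisfy the claim.

Answer: (0, 6), (3, 0)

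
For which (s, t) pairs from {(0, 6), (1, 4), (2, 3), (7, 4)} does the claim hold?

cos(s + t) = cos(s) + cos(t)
None

Testing each pair:
(0, 6): LHS = cos(6) ≈ 0.9602, RHS = cos(6) + 1 ≈ 1.96 → fails
(1, 4): LHS = cos(5) ≈ 0.2837, RHS = cos(4) + cos(1) ≈ -0.1133 → fails
(2, 3): LHS = cos(5) ≈ 0.2837, RHS = cos(3) + cos(2) ≈ -1.406 → fails
(7, 4): LHS = cos(11) ≈ 0.004426, RHS = cos(4) + cos(7) ≈ 0.1003 → fails

No pair satisfies the claim.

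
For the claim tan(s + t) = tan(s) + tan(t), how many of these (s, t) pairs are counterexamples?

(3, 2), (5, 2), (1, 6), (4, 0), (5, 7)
Testing each pair:
(3, 2): LHS = tan(5) ≈ -3.381, RHS = tan(2) + tan(3) ≈ -2.328 → counterexample
(5, 2): LHS = tan(7) ≈ 0.8714, RHS = tan(5) + tan(2) ≈ -5.566 → counterexample
(1, 6): LHS = tan(7) ≈ 0.8714, RHS = tan(6) + tan(1) ≈ 1.266 → counterexample
(4, 0): LHS = tan(4) ≈ 1.158, RHS = tan(4) ≈ 1.158 → satisfies claim
(5, 7): LHS = tan(12) ≈ -0.6359, RHS = tan(5) + tan(7) ≈ -2.509 → counterexample

That makes 4 counterexamples.

Answer: 4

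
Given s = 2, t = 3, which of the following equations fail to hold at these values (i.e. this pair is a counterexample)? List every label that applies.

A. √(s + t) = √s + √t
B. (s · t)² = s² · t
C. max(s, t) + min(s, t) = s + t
A, B

Evaluating each claim at the given values:
A. LHS = √(5) ≈ 2.236, RHS = √(2) + √(3) ≈ 3.146 → fails here (LHS ≠ RHS)
B. LHS = 36, RHS = 12 → fails here (LHS ≠ RHS)
C. LHS = 5, RHS = 5 → holds here (LHS = RHS)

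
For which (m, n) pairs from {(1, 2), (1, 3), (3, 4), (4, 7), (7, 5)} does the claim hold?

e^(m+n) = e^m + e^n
None

Testing each pair:
(1, 2): LHS = e^3 ≈ 20.09, RHS = e + e^2 ≈ 10.11 → fails
(1, 3): LHS = e^4 ≈ 54.6, RHS = e + e^3 ≈ 22.8 → fails
(3, 4): LHS = e^7 ≈ 1097, RHS = e^3 + e^4 ≈ 74.68 → fails
(4, 7): LHS = e^11 ≈ 59874.1, RHS = e^4 + e^7 ≈ 1151 → fails
(7, 5): LHS = e^12 ≈ 162754.8, RHS = e^5 + e^7 ≈ 1245 → fails

No pair satisfies the claim.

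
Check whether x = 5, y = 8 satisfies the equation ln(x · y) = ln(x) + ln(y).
Substituting x = 5, y = 8:

LHS = ln(5 · 8) = ln(40) ≈ 3.689
RHS = ln(5) + ln(8) ≈ 3.689

LHS = RHS, so the equation holds at this point.

Answer: Holds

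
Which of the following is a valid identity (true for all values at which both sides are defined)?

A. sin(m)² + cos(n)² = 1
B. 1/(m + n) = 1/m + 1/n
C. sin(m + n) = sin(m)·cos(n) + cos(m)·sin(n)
A: fails at (1, 3) — LHS = sin(1)² + cos(3)² ≈ 1.688, RHS = 1.
B: fails at (4, 5) — LHS = 1/9, RHS = 9/20.
C: holds — e.g. at (4, 5), both sides equal sin(9) ≈ 0.4121.

Answer: C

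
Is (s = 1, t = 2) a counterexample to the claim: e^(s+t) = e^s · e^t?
No

Substituting s = 1, t = 2:
LHS = e^(1+2) = e^3 ≈ 20.09
RHS = e^1 · e^2 = e^3 ≈ 20.09

The sides agree, so this pair does not disprove the claim.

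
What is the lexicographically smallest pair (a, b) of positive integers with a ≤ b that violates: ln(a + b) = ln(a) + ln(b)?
Substituting (1, 1) into the claim:
LHS = ln(1 + 1) = ln(2) ≈ 0.6931
RHS = ln(1) + ln(1) = 0

Since LHS ≠ RHS, this pair disproves the claim, and no lexicographically smaller pair (a ≤ b, positive integers) does.

For instance (2, 8) is also a counterexample (LHS = ln(10) ≈ 2.303, RHS = ln(2) + ln(8) ≈ 2.773), but it's lexicographically larger.

Answer: (a, b) = (1, 1)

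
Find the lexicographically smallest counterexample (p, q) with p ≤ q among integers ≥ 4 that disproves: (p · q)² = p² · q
(p, q) = (4, 4)

Substituting (4, 4) into the claim:
LHS = (4 · 4)² = 256
RHS = 4² · 4 = 64

Since LHS ≠ RHS, this pair disproves the claim, and no lexicographically smaller pair (p ≤ q, integers ≥ 4) does.

For instance (7, 8) is also a counterexample (LHS = 3136, RHS = 392), but it's lexicographically larger.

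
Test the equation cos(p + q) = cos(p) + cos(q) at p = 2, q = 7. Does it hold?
Substituting p = 2, q = 7:

LHS = cos(2 + 7) = cos(9) ≈ -0.9111
RHS = cos(2) + cos(7) ≈ 0.3378

LHS ≠ RHS, so the equation does not hold at this point.

Answer: Fails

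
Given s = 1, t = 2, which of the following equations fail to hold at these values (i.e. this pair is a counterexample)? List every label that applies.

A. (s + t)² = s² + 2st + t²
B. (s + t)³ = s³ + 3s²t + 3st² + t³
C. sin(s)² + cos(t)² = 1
C

Evaluating each claim at the given values:
A. LHS = 9, RHS = 9 → holds here (LHS = RHS)
B. LHS = 27, RHS = 27 → holds here (LHS = RHS)
C. LHS = cos(2)² + sin(1)² ≈ 0.8813, RHS = 1 → fails here (LHS ≠ RHS)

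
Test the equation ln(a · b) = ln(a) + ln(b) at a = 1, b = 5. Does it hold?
Substituting a = 1, b = 5:

LHS = ln(1 · 5) = ln(5) ≈ 1.609
RHS = ln(1) + ln(5) = ln(5) ≈ 1.609

LHS = RHS, so the equation holds at this point.

Answer: Holds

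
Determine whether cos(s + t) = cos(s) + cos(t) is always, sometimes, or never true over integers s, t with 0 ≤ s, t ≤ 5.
Never true

The claim fails for every pair in the range. For instance at (s, t) = (3, 0): LHS = cos(3) ≈ -0.99, RHS = cos(3) + 1 ≈ 0.01001.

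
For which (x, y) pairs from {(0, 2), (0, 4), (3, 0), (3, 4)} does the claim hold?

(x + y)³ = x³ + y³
Testing each pair:
(0, 2): LHS = 8, RHS = 8 → holds
(0, 4): LHS = 64, RHS = 64 → holds
(3, 0): LHS = 27, RHS = 27 → holds
(3, 4): LHS = 343, RHS = 91 → fails

3 of 4 pairs satisfy the claim.

Answer: (0, 2), (0, 4), (3, 0)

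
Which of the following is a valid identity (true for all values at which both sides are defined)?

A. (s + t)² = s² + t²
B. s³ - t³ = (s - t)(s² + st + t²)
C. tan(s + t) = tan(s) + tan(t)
A: fails at (1, 2) — LHS = 9, RHS = 5.
B: holds — e.g. at (3, 5), both sides equal -98.
C: fails at (2, 4) — LHS = tan(6) ≈ -0.291, RHS = tan(2) + tan(4) ≈ -1.027.

Answer: B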